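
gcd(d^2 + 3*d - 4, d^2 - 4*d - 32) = d + 4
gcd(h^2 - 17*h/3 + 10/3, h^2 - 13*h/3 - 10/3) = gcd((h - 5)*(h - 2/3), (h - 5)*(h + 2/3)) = h - 5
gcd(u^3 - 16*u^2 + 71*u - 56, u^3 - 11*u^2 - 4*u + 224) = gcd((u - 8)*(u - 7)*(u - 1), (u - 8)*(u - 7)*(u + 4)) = u^2 - 15*u + 56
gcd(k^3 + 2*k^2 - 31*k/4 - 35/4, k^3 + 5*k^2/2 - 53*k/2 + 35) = k - 5/2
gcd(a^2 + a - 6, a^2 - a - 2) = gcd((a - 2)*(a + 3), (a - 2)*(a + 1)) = a - 2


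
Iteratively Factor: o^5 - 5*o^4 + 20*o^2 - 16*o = (o + 2)*(o^4 - 7*o^3 + 14*o^2 - 8*o) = (o - 2)*(o + 2)*(o^3 - 5*o^2 + 4*o) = (o - 4)*(o - 2)*(o + 2)*(o^2 - o) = o*(o - 4)*(o - 2)*(o + 2)*(o - 1)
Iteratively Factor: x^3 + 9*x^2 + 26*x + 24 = (x + 2)*(x^2 + 7*x + 12) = (x + 2)*(x + 3)*(x + 4)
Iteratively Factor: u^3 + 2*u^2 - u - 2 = (u + 2)*(u^2 - 1) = (u - 1)*(u + 2)*(u + 1)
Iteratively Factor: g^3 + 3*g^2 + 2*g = (g + 2)*(g^2 + g) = g*(g + 2)*(g + 1)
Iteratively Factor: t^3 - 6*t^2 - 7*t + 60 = (t - 4)*(t^2 - 2*t - 15) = (t - 4)*(t + 3)*(t - 5)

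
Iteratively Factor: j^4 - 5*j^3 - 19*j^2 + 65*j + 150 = (j - 5)*(j^3 - 19*j - 30) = (j - 5)*(j + 2)*(j^2 - 2*j - 15) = (j - 5)^2*(j + 2)*(j + 3)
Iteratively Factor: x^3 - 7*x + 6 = (x + 3)*(x^2 - 3*x + 2) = (x - 2)*(x + 3)*(x - 1)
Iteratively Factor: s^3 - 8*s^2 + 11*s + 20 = (s - 5)*(s^2 - 3*s - 4) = (s - 5)*(s + 1)*(s - 4)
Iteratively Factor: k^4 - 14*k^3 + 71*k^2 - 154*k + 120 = (k - 3)*(k^3 - 11*k^2 + 38*k - 40) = (k - 3)*(k - 2)*(k^2 - 9*k + 20) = (k - 5)*(k - 3)*(k - 2)*(k - 4)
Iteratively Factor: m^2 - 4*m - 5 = (m + 1)*(m - 5)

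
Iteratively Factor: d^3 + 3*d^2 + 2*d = (d + 1)*(d^2 + 2*d) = (d + 1)*(d + 2)*(d)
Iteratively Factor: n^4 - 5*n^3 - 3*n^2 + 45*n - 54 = (n - 3)*(n^3 - 2*n^2 - 9*n + 18) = (n - 3)*(n - 2)*(n^2 - 9) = (n - 3)*(n - 2)*(n + 3)*(n - 3)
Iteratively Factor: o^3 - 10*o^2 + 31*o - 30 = (o - 2)*(o^2 - 8*o + 15) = (o - 3)*(o - 2)*(o - 5)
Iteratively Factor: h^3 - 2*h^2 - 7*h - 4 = (h - 4)*(h^2 + 2*h + 1) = (h - 4)*(h + 1)*(h + 1)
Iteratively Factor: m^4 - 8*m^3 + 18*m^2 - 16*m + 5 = (m - 5)*(m^3 - 3*m^2 + 3*m - 1) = (m - 5)*(m - 1)*(m^2 - 2*m + 1) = (m - 5)*(m - 1)^2*(m - 1)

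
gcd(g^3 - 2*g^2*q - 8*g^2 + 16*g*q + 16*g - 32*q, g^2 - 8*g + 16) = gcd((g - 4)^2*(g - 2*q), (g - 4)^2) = g^2 - 8*g + 16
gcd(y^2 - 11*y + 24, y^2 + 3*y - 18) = y - 3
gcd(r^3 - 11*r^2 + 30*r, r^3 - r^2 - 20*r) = r^2 - 5*r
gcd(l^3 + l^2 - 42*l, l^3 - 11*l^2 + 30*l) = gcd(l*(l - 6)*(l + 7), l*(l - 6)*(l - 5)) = l^2 - 6*l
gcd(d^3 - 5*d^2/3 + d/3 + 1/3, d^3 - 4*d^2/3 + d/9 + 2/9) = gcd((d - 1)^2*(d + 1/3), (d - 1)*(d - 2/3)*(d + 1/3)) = d^2 - 2*d/3 - 1/3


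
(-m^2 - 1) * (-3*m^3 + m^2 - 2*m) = 3*m^5 - m^4 + 5*m^3 - m^2 + 2*m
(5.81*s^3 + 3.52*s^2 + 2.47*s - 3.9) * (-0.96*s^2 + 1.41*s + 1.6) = -5.5776*s^5 + 4.8129*s^4 + 11.888*s^3 + 12.8587*s^2 - 1.547*s - 6.24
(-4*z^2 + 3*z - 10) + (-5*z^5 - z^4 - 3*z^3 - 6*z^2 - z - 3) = -5*z^5 - z^4 - 3*z^3 - 10*z^2 + 2*z - 13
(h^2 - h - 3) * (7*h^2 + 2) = 7*h^4 - 7*h^3 - 19*h^2 - 2*h - 6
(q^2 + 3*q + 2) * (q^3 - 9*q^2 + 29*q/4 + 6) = q^5 - 6*q^4 - 71*q^3/4 + 39*q^2/4 + 65*q/2 + 12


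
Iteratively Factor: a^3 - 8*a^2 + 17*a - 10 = (a - 1)*(a^2 - 7*a + 10) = (a - 2)*(a - 1)*(a - 5)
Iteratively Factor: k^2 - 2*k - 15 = (k - 5)*(k + 3)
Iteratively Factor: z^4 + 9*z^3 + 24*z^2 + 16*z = (z + 4)*(z^3 + 5*z^2 + 4*z) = (z + 4)^2*(z^2 + z) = (z + 1)*(z + 4)^2*(z)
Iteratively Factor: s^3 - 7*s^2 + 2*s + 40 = (s - 4)*(s^2 - 3*s - 10) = (s - 5)*(s - 4)*(s + 2)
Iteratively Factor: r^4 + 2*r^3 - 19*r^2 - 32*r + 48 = (r + 3)*(r^3 - r^2 - 16*r + 16) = (r + 3)*(r + 4)*(r^2 - 5*r + 4) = (r - 1)*(r + 3)*(r + 4)*(r - 4)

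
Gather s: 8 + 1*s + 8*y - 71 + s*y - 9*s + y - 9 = s*(y - 8) + 9*y - 72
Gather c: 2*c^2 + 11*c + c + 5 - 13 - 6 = 2*c^2 + 12*c - 14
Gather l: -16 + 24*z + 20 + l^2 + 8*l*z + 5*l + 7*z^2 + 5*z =l^2 + l*(8*z + 5) + 7*z^2 + 29*z + 4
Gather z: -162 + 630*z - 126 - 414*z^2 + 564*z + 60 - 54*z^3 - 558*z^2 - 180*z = -54*z^3 - 972*z^2 + 1014*z - 228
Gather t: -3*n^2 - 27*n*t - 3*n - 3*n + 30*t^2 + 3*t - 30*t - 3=-3*n^2 - 6*n + 30*t^2 + t*(-27*n - 27) - 3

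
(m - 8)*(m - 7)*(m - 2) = m^3 - 17*m^2 + 86*m - 112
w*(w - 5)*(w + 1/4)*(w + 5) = w^4 + w^3/4 - 25*w^2 - 25*w/4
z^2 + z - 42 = (z - 6)*(z + 7)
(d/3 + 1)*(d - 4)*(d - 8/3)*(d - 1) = d^4/3 - 14*d^3/9 - 17*d^2/9 + 124*d/9 - 32/3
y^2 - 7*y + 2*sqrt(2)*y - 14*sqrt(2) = (y - 7)*(y + 2*sqrt(2))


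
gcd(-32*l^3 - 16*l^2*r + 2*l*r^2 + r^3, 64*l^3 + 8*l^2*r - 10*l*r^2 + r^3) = -8*l^2 - 2*l*r + r^2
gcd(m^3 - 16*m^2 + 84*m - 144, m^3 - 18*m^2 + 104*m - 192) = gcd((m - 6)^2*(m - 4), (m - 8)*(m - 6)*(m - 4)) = m^2 - 10*m + 24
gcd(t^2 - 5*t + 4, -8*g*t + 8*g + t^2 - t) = t - 1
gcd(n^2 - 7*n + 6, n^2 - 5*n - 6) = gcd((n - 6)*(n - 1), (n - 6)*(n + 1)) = n - 6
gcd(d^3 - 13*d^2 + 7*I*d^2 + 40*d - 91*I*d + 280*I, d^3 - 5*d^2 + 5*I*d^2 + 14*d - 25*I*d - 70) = d^2 + d*(-5 + 7*I) - 35*I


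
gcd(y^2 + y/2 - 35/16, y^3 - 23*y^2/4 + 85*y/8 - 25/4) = y - 5/4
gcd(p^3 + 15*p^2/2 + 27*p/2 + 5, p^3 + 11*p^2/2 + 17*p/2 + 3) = p^2 + 5*p/2 + 1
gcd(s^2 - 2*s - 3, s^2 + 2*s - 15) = s - 3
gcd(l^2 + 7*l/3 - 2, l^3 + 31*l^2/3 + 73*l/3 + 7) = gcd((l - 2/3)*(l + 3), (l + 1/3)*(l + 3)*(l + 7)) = l + 3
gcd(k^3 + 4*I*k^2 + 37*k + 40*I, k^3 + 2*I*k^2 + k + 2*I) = k + I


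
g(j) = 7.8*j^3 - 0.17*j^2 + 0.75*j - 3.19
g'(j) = 23.4*j^2 - 0.34*j + 0.75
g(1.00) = 5.19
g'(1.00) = 23.81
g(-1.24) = -19.25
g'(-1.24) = 37.15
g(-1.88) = -57.03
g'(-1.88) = 84.09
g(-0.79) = -7.73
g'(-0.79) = 15.62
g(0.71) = 0.05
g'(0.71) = 12.30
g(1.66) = 33.27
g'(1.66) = 64.67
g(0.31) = -2.74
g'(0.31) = 2.89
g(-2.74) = -166.97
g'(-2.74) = 177.36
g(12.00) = 13459.73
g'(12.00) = 3366.27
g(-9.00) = -5709.91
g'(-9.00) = 1899.21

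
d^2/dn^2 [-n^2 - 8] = -2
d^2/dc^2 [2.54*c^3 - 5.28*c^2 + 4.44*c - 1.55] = 15.24*c - 10.56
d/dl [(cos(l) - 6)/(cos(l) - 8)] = 2*sin(l)/(cos(l) - 8)^2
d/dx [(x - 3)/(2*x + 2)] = 2/(x^2 + 2*x + 1)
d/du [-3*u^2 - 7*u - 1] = -6*u - 7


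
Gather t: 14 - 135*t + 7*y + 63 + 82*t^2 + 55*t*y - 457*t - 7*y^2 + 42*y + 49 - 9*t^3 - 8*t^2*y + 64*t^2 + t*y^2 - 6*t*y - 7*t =-9*t^3 + t^2*(146 - 8*y) + t*(y^2 + 49*y - 599) - 7*y^2 + 49*y + 126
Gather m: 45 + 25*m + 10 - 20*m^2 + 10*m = -20*m^2 + 35*m + 55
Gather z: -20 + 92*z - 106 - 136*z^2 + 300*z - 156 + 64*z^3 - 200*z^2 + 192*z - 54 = 64*z^3 - 336*z^2 + 584*z - 336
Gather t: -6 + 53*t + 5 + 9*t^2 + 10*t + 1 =9*t^2 + 63*t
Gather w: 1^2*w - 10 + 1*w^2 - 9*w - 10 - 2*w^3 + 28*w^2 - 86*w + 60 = -2*w^3 + 29*w^2 - 94*w + 40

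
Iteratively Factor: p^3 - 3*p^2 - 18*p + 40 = (p - 2)*(p^2 - p - 20) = (p - 5)*(p - 2)*(p + 4)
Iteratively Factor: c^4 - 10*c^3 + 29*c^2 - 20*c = (c - 4)*(c^3 - 6*c^2 + 5*c) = (c - 4)*(c - 1)*(c^2 - 5*c) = c*(c - 4)*(c - 1)*(c - 5)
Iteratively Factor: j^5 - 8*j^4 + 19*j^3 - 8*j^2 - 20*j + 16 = (j - 4)*(j^4 - 4*j^3 + 3*j^2 + 4*j - 4) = (j - 4)*(j - 1)*(j^3 - 3*j^2 + 4) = (j - 4)*(j - 1)*(j + 1)*(j^2 - 4*j + 4) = (j - 4)*(j - 2)*(j - 1)*(j + 1)*(j - 2)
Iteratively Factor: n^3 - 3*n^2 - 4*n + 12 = (n - 2)*(n^2 - n - 6) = (n - 2)*(n + 2)*(n - 3)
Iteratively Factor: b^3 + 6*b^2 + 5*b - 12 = (b + 4)*(b^2 + 2*b - 3) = (b + 3)*(b + 4)*(b - 1)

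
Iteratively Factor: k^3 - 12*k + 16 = (k - 2)*(k^2 + 2*k - 8) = (k - 2)^2*(k + 4)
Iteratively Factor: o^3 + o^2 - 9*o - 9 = (o + 3)*(o^2 - 2*o - 3) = (o - 3)*(o + 3)*(o + 1)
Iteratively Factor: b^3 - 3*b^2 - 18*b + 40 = (b + 4)*(b^2 - 7*b + 10) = (b - 5)*(b + 4)*(b - 2)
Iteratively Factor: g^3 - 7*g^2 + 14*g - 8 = (g - 4)*(g^2 - 3*g + 2) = (g - 4)*(g - 1)*(g - 2)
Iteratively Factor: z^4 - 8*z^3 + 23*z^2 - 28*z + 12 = (z - 1)*(z^3 - 7*z^2 + 16*z - 12) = (z - 2)*(z - 1)*(z^2 - 5*z + 6) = (z - 2)^2*(z - 1)*(z - 3)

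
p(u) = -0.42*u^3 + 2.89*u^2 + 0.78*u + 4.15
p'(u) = -1.26*u^2 + 5.78*u + 0.78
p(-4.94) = 121.46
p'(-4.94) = -58.52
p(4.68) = 28.05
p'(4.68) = 0.23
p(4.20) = 27.29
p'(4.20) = 2.83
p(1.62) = 11.21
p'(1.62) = 6.84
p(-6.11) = 203.08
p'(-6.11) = -81.57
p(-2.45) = 25.76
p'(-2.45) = -20.94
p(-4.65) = 105.24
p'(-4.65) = -53.34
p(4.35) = 27.66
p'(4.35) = 2.08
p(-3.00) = 39.16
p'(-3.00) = -27.90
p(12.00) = -296.09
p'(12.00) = -111.30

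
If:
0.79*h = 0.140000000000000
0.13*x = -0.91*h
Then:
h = 0.18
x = -1.24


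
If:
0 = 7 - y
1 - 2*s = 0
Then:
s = 1/2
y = 7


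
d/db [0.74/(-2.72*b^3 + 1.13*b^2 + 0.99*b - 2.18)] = (6.0384*b^2 - 1.6724*b - 0.7326)/(2.72*b^3 - 1.13*b^2 - 0.99*b + 2.18)^2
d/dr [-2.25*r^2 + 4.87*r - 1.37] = 4.87 - 4.5*r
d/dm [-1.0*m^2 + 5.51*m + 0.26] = 5.51 - 2.0*m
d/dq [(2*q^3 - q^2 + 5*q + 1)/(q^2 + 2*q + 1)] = (2*q^3 + 6*q^2 - 7*q + 3)/(q^3 + 3*q^2 + 3*q + 1)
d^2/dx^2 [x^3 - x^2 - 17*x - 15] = 6*x - 2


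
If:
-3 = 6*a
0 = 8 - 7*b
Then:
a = -1/2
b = 8/7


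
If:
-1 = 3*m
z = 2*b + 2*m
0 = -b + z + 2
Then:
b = -4/3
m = -1/3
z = -10/3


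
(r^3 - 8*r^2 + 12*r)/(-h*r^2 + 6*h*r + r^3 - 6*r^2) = (r - 2)/(-h + r)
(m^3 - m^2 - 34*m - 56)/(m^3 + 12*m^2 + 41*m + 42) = (m^2 - 3*m - 28)/(m^2 + 10*m + 21)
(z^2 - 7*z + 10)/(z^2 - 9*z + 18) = (z^2 - 7*z + 10)/(z^2 - 9*z + 18)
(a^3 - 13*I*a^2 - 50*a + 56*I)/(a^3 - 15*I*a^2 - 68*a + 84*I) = (a - 4*I)/(a - 6*I)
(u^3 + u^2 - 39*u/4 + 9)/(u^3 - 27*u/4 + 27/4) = (u + 4)/(u + 3)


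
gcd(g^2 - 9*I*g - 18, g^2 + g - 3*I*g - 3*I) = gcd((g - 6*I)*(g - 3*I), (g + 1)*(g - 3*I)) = g - 3*I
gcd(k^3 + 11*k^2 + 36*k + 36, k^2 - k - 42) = k + 6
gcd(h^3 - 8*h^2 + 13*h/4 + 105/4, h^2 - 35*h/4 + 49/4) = h - 7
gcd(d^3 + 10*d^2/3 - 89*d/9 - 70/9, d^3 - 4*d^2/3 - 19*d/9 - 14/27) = d^2 - 5*d/3 - 14/9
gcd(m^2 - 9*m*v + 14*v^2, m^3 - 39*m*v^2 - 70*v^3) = -m + 7*v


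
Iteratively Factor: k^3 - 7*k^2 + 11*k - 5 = (k - 1)*(k^2 - 6*k + 5) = (k - 5)*(k - 1)*(k - 1)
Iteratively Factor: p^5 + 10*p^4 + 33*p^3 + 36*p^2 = (p + 3)*(p^4 + 7*p^3 + 12*p^2) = (p + 3)^2*(p^3 + 4*p^2) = (p + 3)^2*(p + 4)*(p^2) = p*(p + 3)^2*(p + 4)*(p)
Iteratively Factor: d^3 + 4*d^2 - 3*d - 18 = (d - 2)*(d^2 + 6*d + 9) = (d - 2)*(d + 3)*(d + 3)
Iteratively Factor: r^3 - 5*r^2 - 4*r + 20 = (r - 5)*(r^2 - 4) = (r - 5)*(r + 2)*(r - 2)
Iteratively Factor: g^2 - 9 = (g + 3)*(g - 3)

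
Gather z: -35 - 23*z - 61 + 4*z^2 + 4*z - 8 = 4*z^2 - 19*z - 104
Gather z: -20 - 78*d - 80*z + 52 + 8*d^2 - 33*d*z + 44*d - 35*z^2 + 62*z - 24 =8*d^2 - 34*d - 35*z^2 + z*(-33*d - 18) + 8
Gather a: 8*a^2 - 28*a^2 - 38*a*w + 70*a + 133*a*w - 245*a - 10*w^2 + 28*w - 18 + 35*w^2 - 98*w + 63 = -20*a^2 + a*(95*w - 175) + 25*w^2 - 70*w + 45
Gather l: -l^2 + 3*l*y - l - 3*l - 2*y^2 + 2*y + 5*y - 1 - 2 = -l^2 + l*(3*y - 4) - 2*y^2 + 7*y - 3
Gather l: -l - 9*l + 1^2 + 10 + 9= 20 - 10*l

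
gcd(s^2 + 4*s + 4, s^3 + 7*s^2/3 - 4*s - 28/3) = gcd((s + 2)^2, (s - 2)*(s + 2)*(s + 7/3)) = s + 2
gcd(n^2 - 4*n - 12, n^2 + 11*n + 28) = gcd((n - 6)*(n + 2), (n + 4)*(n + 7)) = 1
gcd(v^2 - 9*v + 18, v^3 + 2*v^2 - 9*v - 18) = v - 3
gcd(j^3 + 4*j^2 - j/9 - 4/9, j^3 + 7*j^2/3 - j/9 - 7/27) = j^2 - 1/9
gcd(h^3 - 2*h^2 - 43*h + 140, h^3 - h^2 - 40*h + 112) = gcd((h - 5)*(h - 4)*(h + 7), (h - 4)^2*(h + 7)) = h^2 + 3*h - 28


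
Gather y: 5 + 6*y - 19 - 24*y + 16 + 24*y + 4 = 6*y + 6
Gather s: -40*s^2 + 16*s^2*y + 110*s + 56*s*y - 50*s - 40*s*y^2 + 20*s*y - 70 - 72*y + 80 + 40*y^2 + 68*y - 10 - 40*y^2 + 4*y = s^2*(16*y - 40) + s*(-40*y^2 + 76*y + 60)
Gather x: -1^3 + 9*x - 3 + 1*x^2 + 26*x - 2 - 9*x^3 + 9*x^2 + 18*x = -9*x^3 + 10*x^2 + 53*x - 6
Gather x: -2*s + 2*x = -2*s + 2*x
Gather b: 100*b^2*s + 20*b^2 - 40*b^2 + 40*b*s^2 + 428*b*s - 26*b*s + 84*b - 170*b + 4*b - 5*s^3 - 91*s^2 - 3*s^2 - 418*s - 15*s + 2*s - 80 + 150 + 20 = b^2*(100*s - 20) + b*(40*s^2 + 402*s - 82) - 5*s^3 - 94*s^2 - 431*s + 90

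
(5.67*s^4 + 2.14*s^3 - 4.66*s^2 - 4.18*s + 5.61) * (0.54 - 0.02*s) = -0.1134*s^5 + 3.019*s^4 + 1.2488*s^3 - 2.4328*s^2 - 2.3694*s + 3.0294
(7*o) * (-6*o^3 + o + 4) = -42*o^4 + 7*o^2 + 28*o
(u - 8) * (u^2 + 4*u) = u^3 - 4*u^2 - 32*u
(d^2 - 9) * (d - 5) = d^3 - 5*d^2 - 9*d + 45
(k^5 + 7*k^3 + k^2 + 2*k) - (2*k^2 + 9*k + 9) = k^5 + 7*k^3 - k^2 - 7*k - 9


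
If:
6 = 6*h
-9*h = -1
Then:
No Solution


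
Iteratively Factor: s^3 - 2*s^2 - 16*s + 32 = (s - 2)*(s^2 - 16) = (s - 2)*(s + 4)*(s - 4)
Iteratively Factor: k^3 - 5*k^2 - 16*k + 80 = (k - 4)*(k^2 - k - 20) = (k - 5)*(k - 4)*(k + 4)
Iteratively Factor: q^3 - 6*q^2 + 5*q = (q - 5)*(q^2 - q) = (q - 5)*(q - 1)*(q)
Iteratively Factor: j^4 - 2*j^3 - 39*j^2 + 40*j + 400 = (j - 5)*(j^3 + 3*j^2 - 24*j - 80) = (j - 5)*(j + 4)*(j^2 - j - 20) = (j - 5)^2*(j + 4)*(j + 4)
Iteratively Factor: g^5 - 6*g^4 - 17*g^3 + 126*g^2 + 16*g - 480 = (g - 5)*(g^4 - g^3 - 22*g^2 + 16*g + 96) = (g - 5)*(g - 3)*(g^3 + 2*g^2 - 16*g - 32) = (g - 5)*(g - 4)*(g - 3)*(g^2 + 6*g + 8) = (g - 5)*(g - 4)*(g - 3)*(g + 2)*(g + 4)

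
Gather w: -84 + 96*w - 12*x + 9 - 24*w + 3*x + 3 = 72*w - 9*x - 72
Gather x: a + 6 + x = a + x + 6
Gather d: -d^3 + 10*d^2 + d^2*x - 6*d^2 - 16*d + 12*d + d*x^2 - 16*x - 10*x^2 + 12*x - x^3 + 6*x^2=-d^3 + d^2*(x + 4) + d*(x^2 - 4) - x^3 - 4*x^2 - 4*x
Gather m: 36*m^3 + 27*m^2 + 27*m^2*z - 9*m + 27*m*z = 36*m^3 + m^2*(27*z + 27) + m*(27*z - 9)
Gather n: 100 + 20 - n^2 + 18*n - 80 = -n^2 + 18*n + 40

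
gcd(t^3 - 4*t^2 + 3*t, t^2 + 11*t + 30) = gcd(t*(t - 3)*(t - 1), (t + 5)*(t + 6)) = 1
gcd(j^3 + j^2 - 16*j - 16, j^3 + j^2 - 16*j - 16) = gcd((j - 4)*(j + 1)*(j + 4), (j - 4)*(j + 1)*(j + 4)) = j^3 + j^2 - 16*j - 16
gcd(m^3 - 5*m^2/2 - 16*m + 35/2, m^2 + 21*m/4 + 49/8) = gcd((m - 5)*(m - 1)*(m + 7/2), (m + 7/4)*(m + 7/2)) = m + 7/2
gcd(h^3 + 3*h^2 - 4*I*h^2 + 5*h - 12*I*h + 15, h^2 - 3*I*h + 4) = h + I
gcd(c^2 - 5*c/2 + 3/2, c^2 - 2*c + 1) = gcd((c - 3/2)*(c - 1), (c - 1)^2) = c - 1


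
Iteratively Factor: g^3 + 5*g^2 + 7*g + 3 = (g + 1)*(g^2 + 4*g + 3) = (g + 1)*(g + 3)*(g + 1)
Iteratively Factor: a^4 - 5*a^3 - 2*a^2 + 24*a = (a - 4)*(a^3 - a^2 - 6*a) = (a - 4)*(a + 2)*(a^2 - 3*a) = (a - 4)*(a - 3)*(a + 2)*(a)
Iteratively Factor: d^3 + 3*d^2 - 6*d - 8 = (d + 1)*(d^2 + 2*d - 8) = (d - 2)*(d + 1)*(d + 4)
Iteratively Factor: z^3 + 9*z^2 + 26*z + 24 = (z + 2)*(z^2 + 7*z + 12) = (z + 2)*(z + 4)*(z + 3)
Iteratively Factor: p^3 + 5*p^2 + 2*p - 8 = (p + 4)*(p^2 + p - 2) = (p + 2)*(p + 4)*(p - 1)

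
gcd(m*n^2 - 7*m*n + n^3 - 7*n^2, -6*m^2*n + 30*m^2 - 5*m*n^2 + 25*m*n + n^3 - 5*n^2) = m + n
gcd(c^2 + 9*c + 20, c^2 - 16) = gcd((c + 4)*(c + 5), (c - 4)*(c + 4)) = c + 4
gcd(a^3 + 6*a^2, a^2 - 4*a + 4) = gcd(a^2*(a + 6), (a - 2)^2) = 1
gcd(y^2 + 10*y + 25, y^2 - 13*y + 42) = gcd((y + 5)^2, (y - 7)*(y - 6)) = 1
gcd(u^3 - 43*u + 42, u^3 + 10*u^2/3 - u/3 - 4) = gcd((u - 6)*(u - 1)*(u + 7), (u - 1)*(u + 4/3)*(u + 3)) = u - 1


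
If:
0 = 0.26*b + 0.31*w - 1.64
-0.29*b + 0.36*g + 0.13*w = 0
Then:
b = 6.30769230769231 - 1.19230769230769*w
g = 5.08119658119658 - 1.3215811965812*w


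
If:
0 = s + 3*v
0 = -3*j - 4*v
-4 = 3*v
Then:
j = 16/9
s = 4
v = -4/3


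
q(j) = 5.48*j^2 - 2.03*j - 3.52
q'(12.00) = 129.49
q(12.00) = 761.24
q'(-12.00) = -133.55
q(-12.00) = 809.96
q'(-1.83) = -22.09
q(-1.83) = 18.55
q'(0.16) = -0.28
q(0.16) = -3.70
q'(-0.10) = -3.13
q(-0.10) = -3.26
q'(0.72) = 5.86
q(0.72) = -2.14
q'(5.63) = 59.67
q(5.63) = 158.75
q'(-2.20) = -26.14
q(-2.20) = 27.47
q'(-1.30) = -16.28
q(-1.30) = 8.38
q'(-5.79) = -65.49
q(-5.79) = 191.95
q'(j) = 10.96*j - 2.03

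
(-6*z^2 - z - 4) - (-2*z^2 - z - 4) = -4*z^2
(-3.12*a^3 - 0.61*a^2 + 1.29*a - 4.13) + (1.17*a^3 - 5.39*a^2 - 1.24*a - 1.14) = -1.95*a^3 - 6.0*a^2 + 0.05*a - 5.27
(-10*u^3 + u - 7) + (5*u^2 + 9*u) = -10*u^3 + 5*u^2 + 10*u - 7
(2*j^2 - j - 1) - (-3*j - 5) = 2*j^2 + 2*j + 4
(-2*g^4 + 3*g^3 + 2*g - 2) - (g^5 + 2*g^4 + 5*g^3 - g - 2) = -g^5 - 4*g^4 - 2*g^3 + 3*g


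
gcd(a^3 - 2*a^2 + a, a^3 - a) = a^2 - a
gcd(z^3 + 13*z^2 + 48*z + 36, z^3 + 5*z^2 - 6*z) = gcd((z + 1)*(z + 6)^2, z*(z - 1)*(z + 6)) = z + 6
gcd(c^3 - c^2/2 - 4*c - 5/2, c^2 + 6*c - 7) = 1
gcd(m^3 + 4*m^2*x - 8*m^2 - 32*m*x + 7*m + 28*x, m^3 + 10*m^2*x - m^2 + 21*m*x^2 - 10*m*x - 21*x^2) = m - 1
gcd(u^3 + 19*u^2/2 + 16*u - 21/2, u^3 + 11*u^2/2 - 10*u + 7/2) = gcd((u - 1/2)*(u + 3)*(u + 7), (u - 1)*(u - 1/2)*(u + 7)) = u^2 + 13*u/2 - 7/2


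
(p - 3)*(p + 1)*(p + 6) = p^3 + 4*p^2 - 15*p - 18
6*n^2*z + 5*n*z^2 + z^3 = z*(2*n + z)*(3*n + z)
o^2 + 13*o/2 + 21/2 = (o + 3)*(o + 7/2)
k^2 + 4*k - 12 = (k - 2)*(k + 6)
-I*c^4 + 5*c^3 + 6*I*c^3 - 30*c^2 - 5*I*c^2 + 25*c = c*(c - 5)*(c + 5*I)*(-I*c + I)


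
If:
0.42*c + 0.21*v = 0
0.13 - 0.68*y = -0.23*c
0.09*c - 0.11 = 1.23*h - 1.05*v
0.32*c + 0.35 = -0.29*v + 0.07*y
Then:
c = 1.19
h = -2.03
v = -2.37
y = 0.59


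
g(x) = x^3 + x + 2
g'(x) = 3*x^2 + 1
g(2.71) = 24.61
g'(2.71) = 23.03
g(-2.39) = -14.04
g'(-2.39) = 18.14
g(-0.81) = 0.66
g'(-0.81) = 2.97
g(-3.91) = -61.69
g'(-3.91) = 46.86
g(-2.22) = -11.16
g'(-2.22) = 15.79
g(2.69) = 24.16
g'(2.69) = 22.71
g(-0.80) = 0.69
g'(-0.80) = 2.92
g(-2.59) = -17.96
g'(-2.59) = 21.12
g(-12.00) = -1738.00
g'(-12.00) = 433.00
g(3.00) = 32.00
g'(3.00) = 28.00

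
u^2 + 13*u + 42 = (u + 6)*(u + 7)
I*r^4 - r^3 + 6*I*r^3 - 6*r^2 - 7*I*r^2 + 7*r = r*(r + 7)*(r + I)*(I*r - I)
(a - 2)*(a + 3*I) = a^2 - 2*a + 3*I*a - 6*I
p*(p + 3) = p^2 + 3*p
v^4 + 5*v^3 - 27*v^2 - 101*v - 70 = (v - 5)*(v + 1)*(v + 2)*(v + 7)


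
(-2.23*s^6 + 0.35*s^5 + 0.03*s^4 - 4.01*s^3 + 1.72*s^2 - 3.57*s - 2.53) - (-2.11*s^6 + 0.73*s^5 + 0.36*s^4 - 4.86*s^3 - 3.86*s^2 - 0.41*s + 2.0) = -0.12*s^6 - 0.38*s^5 - 0.33*s^4 + 0.850000000000001*s^3 + 5.58*s^2 - 3.16*s - 4.53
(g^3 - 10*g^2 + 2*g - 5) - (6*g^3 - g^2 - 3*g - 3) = -5*g^3 - 9*g^2 + 5*g - 2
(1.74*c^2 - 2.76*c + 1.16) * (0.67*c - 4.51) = 1.1658*c^3 - 9.6966*c^2 + 13.2248*c - 5.2316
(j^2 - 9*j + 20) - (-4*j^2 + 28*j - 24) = 5*j^2 - 37*j + 44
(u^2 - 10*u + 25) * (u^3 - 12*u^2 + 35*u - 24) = u^5 - 22*u^4 + 180*u^3 - 674*u^2 + 1115*u - 600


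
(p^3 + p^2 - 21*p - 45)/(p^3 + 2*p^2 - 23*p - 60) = (p + 3)/(p + 4)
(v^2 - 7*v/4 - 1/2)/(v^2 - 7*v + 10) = (v + 1/4)/(v - 5)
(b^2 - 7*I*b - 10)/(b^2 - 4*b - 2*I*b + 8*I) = (b - 5*I)/(b - 4)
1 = 1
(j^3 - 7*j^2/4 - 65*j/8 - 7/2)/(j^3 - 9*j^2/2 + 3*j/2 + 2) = (j + 7/4)/(j - 1)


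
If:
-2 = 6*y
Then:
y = -1/3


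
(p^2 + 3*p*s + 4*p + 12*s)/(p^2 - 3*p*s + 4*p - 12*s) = (p + 3*s)/(p - 3*s)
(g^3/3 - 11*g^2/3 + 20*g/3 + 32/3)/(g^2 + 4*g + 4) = (g^3 - 11*g^2 + 20*g + 32)/(3*(g^2 + 4*g + 4))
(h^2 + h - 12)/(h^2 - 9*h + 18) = (h + 4)/(h - 6)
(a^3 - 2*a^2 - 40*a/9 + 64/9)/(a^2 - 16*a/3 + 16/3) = (3*a^2 - 2*a - 16)/(3*(a - 4))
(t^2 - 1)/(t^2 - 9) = (t^2 - 1)/(t^2 - 9)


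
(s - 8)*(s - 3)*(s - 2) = s^3 - 13*s^2 + 46*s - 48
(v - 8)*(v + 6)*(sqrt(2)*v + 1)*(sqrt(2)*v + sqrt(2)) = 2*v^4 - 2*v^3 + sqrt(2)*v^3 - 100*v^2 - sqrt(2)*v^2 - 96*v - 50*sqrt(2)*v - 48*sqrt(2)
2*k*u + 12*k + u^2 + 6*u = (2*k + u)*(u + 6)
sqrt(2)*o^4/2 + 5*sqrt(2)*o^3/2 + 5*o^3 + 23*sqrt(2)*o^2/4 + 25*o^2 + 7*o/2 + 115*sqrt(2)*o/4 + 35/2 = (o + 5)*(o + sqrt(2)/2)*(o + 7*sqrt(2)/2)*(sqrt(2)*o/2 + 1)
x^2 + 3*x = x*(x + 3)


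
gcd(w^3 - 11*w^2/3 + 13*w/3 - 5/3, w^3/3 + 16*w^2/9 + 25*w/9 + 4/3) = 1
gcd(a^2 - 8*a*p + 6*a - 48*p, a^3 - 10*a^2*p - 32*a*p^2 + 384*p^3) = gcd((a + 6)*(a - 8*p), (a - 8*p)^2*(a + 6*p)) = -a + 8*p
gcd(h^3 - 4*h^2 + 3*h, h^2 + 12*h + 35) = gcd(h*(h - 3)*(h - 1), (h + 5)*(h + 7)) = 1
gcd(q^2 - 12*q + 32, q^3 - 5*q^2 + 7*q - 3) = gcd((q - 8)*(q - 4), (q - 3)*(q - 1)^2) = 1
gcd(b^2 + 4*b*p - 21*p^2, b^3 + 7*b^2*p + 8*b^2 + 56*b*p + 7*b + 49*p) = b + 7*p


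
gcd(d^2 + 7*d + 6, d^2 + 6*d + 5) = d + 1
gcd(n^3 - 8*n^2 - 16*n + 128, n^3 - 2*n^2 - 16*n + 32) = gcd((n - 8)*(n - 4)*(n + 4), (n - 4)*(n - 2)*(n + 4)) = n^2 - 16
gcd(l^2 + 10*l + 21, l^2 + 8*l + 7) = l + 7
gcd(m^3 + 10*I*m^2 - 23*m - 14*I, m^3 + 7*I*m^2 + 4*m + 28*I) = m^2 + 9*I*m - 14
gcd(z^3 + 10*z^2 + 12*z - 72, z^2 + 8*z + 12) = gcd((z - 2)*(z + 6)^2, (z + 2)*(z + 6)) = z + 6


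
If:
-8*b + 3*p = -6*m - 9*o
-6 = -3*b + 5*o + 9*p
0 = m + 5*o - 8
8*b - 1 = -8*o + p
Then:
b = -3474/1025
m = -1513/205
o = 3153/1025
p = -3593/1025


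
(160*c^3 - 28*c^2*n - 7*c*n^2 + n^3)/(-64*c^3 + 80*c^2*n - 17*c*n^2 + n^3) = (-20*c^2 + c*n + n^2)/(8*c^2 - 9*c*n + n^2)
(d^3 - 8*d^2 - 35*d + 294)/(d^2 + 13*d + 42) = (d^2 - 14*d + 49)/(d + 7)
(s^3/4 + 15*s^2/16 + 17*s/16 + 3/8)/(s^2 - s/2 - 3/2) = (4*s^2 + 11*s + 6)/(8*(2*s - 3))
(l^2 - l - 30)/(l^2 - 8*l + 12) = (l + 5)/(l - 2)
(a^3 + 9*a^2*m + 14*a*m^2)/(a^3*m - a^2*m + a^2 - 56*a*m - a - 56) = a*(a^2 + 9*a*m + 14*m^2)/(a^3*m - a^2*m + a^2 - 56*a*m - a - 56)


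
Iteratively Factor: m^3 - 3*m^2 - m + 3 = (m - 1)*(m^2 - 2*m - 3) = (m - 1)*(m + 1)*(m - 3)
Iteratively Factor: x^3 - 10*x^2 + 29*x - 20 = (x - 4)*(x^2 - 6*x + 5) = (x - 5)*(x - 4)*(x - 1)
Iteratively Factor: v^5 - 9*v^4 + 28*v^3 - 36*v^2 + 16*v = (v - 2)*(v^4 - 7*v^3 + 14*v^2 - 8*v) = (v - 4)*(v - 2)*(v^3 - 3*v^2 + 2*v) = v*(v - 4)*(v - 2)*(v^2 - 3*v + 2) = v*(v - 4)*(v - 2)*(v - 1)*(v - 2)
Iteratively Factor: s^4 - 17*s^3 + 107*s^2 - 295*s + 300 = (s - 3)*(s^3 - 14*s^2 + 65*s - 100) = (s - 5)*(s - 3)*(s^2 - 9*s + 20) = (s - 5)^2*(s - 3)*(s - 4)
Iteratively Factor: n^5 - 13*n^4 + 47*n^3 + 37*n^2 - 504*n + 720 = (n - 5)*(n^4 - 8*n^3 + 7*n^2 + 72*n - 144) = (n - 5)*(n - 4)*(n^3 - 4*n^2 - 9*n + 36) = (n - 5)*(n - 4)*(n + 3)*(n^2 - 7*n + 12) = (n - 5)*(n - 4)*(n - 3)*(n + 3)*(n - 4)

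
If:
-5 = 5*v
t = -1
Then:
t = -1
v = -1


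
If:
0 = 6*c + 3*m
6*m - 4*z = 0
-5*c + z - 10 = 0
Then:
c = -5/4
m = 5/2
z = 15/4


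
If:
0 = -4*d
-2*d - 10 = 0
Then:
No Solution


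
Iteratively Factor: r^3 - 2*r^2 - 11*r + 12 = (r - 1)*(r^2 - r - 12) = (r - 1)*(r + 3)*(r - 4)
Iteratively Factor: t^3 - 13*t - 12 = (t + 1)*(t^2 - t - 12) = (t + 1)*(t + 3)*(t - 4)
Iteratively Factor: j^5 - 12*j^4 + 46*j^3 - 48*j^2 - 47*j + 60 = (j - 5)*(j^4 - 7*j^3 + 11*j^2 + 7*j - 12) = (j - 5)*(j - 3)*(j^3 - 4*j^2 - j + 4) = (j - 5)*(j - 3)*(j + 1)*(j^2 - 5*j + 4) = (j - 5)*(j - 3)*(j - 1)*(j + 1)*(j - 4)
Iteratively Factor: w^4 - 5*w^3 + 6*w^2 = (w - 3)*(w^3 - 2*w^2) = w*(w - 3)*(w^2 - 2*w) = w^2*(w - 3)*(w - 2)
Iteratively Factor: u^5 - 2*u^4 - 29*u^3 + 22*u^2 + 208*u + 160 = (u - 4)*(u^4 + 2*u^3 - 21*u^2 - 62*u - 40) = (u - 4)*(u + 1)*(u^3 + u^2 - 22*u - 40) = (u - 4)*(u + 1)*(u + 2)*(u^2 - u - 20) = (u - 4)*(u + 1)*(u + 2)*(u + 4)*(u - 5)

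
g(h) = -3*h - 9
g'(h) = -3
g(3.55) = -19.65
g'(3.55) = -3.00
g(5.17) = -24.51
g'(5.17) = -3.00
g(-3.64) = 1.92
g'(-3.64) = -3.00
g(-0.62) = -7.14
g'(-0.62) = -3.00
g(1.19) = -12.57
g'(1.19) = -3.00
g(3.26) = -18.78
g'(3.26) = -3.00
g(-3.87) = 2.61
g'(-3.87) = -3.00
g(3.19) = -18.57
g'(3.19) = -3.00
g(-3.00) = 0.00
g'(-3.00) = -3.00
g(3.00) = -18.00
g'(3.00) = -3.00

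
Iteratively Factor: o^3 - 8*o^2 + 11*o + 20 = (o - 4)*(o^2 - 4*o - 5) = (o - 4)*(o + 1)*(o - 5)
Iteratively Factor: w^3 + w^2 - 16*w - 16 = (w - 4)*(w^2 + 5*w + 4) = (w - 4)*(w + 1)*(w + 4)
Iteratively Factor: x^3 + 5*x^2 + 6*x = (x + 3)*(x^2 + 2*x) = x*(x + 3)*(x + 2)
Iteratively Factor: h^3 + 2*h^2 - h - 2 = (h + 1)*(h^2 + h - 2) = (h + 1)*(h + 2)*(h - 1)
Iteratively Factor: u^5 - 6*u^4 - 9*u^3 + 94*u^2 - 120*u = (u - 2)*(u^4 - 4*u^3 - 17*u^2 + 60*u) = (u - 3)*(u - 2)*(u^3 - u^2 - 20*u) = (u - 3)*(u - 2)*(u + 4)*(u^2 - 5*u) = (u - 5)*(u - 3)*(u - 2)*(u + 4)*(u)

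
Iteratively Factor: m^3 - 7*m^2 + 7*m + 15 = (m - 5)*(m^2 - 2*m - 3) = (m - 5)*(m + 1)*(m - 3)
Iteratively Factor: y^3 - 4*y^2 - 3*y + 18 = (y - 3)*(y^2 - y - 6) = (y - 3)*(y + 2)*(y - 3)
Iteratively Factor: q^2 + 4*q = (q + 4)*(q)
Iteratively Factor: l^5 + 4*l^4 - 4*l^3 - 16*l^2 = (l + 4)*(l^4 - 4*l^2) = l*(l + 4)*(l^3 - 4*l) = l^2*(l + 4)*(l^2 - 4) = l^2*(l - 2)*(l + 4)*(l + 2)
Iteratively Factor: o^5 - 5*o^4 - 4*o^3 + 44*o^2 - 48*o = (o + 3)*(o^4 - 8*o^3 + 20*o^2 - 16*o) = (o - 2)*(o + 3)*(o^3 - 6*o^2 + 8*o) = (o - 4)*(o - 2)*(o + 3)*(o^2 - 2*o) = o*(o - 4)*(o - 2)*(o + 3)*(o - 2)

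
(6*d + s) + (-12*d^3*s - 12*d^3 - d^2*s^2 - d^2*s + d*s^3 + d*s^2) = -12*d^3*s - 12*d^3 - d^2*s^2 - d^2*s + d*s^3 + d*s^2 + 6*d + s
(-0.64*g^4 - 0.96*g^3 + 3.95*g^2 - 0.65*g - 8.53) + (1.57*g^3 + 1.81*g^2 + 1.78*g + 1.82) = -0.64*g^4 + 0.61*g^3 + 5.76*g^2 + 1.13*g - 6.71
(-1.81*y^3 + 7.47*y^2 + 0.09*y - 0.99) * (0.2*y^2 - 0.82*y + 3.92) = -0.362*y^5 + 2.9782*y^4 - 13.2026*y^3 + 29.0106*y^2 + 1.1646*y - 3.8808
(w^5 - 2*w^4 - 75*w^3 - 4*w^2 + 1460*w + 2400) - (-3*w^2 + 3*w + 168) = w^5 - 2*w^4 - 75*w^3 - w^2 + 1457*w + 2232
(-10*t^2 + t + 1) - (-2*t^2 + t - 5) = 6 - 8*t^2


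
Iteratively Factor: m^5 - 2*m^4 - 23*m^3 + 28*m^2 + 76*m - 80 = (m - 5)*(m^4 + 3*m^3 - 8*m^2 - 12*m + 16) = (m - 5)*(m + 2)*(m^3 + m^2 - 10*m + 8) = (m - 5)*(m - 1)*(m + 2)*(m^2 + 2*m - 8) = (m - 5)*(m - 2)*(m - 1)*(m + 2)*(m + 4)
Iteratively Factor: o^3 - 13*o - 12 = (o + 3)*(o^2 - 3*o - 4) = (o - 4)*(o + 3)*(o + 1)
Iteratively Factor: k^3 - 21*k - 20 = (k + 1)*(k^2 - k - 20) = (k - 5)*(k + 1)*(k + 4)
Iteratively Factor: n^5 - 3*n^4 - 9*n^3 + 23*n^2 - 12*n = (n - 4)*(n^4 + n^3 - 5*n^2 + 3*n) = (n - 4)*(n - 1)*(n^3 + 2*n^2 - 3*n) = n*(n - 4)*(n - 1)*(n^2 + 2*n - 3) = n*(n - 4)*(n - 1)^2*(n + 3)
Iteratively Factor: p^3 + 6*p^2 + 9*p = (p)*(p^2 + 6*p + 9) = p*(p + 3)*(p + 3)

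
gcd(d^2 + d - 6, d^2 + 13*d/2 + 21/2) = d + 3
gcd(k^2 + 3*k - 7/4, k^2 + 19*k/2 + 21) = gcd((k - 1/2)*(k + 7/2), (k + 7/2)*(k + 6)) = k + 7/2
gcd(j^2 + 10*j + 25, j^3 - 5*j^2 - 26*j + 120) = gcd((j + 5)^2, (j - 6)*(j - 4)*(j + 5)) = j + 5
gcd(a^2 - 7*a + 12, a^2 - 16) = a - 4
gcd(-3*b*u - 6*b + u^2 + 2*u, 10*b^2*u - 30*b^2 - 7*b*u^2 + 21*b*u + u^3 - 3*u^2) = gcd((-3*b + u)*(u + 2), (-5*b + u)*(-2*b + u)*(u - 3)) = 1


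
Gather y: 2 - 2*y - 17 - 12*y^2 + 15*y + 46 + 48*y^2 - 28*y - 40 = 36*y^2 - 15*y - 9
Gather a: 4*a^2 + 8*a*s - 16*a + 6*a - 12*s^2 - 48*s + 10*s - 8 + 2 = 4*a^2 + a*(8*s - 10) - 12*s^2 - 38*s - 6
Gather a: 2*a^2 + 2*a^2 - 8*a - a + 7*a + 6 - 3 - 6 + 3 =4*a^2 - 2*a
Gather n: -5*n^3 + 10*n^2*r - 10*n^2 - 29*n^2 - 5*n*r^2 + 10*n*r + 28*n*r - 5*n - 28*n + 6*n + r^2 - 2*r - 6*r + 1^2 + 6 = -5*n^3 + n^2*(10*r - 39) + n*(-5*r^2 + 38*r - 27) + r^2 - 8*r + 7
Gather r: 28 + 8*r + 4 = 8*r + 32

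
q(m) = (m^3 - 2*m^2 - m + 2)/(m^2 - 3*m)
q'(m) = (3 - 2*m)*(m^3 - 2*m^2 - m + 2)/(m^2 - 3*m)^2 + (3*m^2 - 4*m - 1)/(m^2 - 3*m) = (m^4 - 6*m^3 + 7*m^2 - 4*m + 6)/(m^2*(m^2 - 6*m + 9))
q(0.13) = -4.93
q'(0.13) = 40.12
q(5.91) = 7.71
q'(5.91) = 0.70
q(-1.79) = -0.97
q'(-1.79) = 1.09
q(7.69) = 9.17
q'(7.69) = 0.89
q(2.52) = -2.30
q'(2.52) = -10.47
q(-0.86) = 0.22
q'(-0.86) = 1.72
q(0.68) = -0.45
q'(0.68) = 1.95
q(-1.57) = -0.73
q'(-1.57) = 1.14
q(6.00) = 7.78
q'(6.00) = 0.72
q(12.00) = 13.24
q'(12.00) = 0.97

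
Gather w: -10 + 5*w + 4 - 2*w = 3*w - 6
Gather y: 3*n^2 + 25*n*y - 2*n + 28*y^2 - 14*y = 3*n^2 - 2*n + 28*y^2 + y*(25*n - 14)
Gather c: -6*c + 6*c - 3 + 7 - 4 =0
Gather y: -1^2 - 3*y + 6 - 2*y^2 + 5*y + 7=-2*y^2 + 2*y + 12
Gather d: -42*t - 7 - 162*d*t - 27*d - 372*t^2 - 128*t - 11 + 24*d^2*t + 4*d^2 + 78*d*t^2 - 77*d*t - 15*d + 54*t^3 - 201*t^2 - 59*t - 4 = d^2*(24*t + 4) + d*(78*t^2 - 239*t - 42) + 54*t^3 - 573*t^2 - 229*t - 22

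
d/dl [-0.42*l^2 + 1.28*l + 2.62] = 1.28 - 0.84*l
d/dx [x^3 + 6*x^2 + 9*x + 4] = 3*x^2 + 12*x + 9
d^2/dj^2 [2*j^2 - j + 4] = 4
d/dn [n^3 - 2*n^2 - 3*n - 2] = 3*n^2 - 4*n - 3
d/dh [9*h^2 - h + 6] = 18*h - 1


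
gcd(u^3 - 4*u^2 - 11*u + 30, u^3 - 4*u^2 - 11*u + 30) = u^3 - 4*u^2 - 11*u + 30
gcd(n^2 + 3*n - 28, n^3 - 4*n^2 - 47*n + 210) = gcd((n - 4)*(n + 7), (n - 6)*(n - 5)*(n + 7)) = n + 7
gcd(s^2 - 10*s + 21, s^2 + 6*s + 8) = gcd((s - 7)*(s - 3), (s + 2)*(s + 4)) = 1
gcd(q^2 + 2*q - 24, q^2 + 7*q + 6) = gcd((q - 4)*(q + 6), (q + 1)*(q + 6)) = q + 6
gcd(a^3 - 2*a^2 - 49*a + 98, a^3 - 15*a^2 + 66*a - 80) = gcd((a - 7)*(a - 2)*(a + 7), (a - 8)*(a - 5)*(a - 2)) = a - 2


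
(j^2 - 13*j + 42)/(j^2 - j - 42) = (j - 6)/(j + 6)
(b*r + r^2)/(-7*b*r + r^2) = (b + r)/(-7*b + r)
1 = 1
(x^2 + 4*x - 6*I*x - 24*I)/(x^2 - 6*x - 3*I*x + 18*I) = (x^2 + x*(4 - 6*I) - 24*I)/(x^2 + x*(-6 - 3*I) + 18*I)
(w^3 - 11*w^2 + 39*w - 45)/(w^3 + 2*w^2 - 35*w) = (w^2 - 6*w + 9)/(w*(w + 7))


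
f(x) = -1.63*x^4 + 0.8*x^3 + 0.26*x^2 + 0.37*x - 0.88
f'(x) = -6.52*x^3 + 2.4*x^2 + 0.52*x + 0.37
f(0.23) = -0.78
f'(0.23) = 0.54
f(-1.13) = -4.78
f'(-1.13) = 12.25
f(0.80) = -0.68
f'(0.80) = -1.02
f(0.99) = -1.05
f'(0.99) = -3.09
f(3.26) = -153.30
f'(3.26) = -198.32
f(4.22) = -451.50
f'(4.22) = -444.68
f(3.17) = -136.21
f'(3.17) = -181.56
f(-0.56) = -1.31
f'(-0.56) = 1.98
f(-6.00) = -2279.02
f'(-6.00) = 1491.97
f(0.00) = -0.88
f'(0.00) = 0.37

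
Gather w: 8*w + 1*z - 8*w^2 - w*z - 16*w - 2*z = -8*w^2 + w*(-z - 8) - z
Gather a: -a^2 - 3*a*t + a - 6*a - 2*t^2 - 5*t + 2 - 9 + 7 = -a^2 + a*(-3*t - 5) - 2*t^2 - 5*t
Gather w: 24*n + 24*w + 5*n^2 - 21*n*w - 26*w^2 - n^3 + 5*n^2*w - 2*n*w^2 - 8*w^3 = -n^3 + 5*n^2 + 24*n - 8*w^3 + w^2*(-2*n - 26) + w*(5*n^2 - 21*n + 24)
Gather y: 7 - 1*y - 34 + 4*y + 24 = 3*y - 3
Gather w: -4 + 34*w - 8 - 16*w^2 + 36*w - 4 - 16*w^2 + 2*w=-32*w^2 + 72*w - 16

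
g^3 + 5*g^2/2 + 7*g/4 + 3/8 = (g + 1/2)^2*(g + 3/2)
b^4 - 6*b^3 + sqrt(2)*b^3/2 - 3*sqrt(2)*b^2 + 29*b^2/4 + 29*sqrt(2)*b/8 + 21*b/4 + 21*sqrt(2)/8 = (b - 7/2)*(b - 3)*(b + 1/2)*(b + sqrt(2)/2)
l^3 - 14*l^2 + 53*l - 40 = (l - 8)*(l - 5)*(l - 1)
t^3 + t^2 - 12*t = t*(t - 3)*(t + 4)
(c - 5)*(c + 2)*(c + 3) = c^3 - 19*c - 30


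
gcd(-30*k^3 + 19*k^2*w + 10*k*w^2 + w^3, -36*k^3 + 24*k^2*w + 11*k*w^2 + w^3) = -6*k^2 + 5*k*w + w^2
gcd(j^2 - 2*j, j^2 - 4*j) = j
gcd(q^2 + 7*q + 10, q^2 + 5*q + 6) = q + 2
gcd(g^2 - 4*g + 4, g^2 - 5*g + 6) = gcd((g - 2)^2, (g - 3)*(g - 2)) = g - 2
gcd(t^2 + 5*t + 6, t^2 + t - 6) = t + 3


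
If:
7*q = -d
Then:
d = -7*q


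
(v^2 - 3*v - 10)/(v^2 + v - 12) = (v^2 - 3*v - 10)/(v^2 + v - 12)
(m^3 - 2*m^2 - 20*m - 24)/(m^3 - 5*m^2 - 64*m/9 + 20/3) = 9*(m^2 + 4*m + 4)/(9*m^2 + 9*m - 10)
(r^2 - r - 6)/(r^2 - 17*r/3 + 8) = 3*(r + 2)/(3*r - 8)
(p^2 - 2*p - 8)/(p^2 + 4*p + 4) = (p - 4)/(p + 2)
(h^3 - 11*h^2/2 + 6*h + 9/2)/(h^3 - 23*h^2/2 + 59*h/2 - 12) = (2*h^2 - 5*h - 3)/(2*h^2 - 17*h + 8)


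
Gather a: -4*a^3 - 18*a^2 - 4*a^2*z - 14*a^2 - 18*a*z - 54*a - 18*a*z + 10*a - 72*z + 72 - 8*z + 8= -4*a^3 + a^2*(-4*z - 32) + a*(-36*z - 44) - 80*z + 80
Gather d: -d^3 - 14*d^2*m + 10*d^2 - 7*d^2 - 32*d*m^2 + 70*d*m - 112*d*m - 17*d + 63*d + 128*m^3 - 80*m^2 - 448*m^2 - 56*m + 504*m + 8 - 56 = -d^3 + d^2*(3 - 14*m) + d*(-32*m^2 - 42*m + 46) + 128*m^3 - 528*m^2 + 448*m - 48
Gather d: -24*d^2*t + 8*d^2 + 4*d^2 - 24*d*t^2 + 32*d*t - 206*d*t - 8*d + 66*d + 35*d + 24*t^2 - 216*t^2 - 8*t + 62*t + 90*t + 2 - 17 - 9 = d^2*(12 - 24*t) + d*(-24*t^2 - 174*t + 93) - 192*t^2 + 144*t - 24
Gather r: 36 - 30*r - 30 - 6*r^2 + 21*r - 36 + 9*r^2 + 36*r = 3*r^2 + 27*r - 30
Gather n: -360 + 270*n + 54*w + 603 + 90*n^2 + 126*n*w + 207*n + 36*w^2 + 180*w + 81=90*n^2 + n*(126*w + 477) + 36*w^2 + 234*w + 324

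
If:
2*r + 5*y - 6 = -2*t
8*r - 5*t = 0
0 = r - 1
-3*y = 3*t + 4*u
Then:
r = 1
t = 8/5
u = -33/25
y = 4/25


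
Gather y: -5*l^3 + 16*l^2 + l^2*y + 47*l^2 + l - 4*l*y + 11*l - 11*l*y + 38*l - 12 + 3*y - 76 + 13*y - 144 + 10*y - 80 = -5*l^3 + 63*l^2 + 50*l + y*(l^2 - 15*l + 26) - 312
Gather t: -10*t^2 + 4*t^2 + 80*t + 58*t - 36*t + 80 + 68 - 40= -6*t^2 + 102*t + 108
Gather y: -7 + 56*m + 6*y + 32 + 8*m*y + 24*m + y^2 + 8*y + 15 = 80*m + y^2 + y*(8*m + 14) + 40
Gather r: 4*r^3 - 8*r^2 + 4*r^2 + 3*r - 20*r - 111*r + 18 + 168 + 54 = 4*r^3 - 4*r^2 - 128*r + 240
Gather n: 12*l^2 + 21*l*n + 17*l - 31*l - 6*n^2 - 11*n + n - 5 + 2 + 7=12*l^2 - 14*l - 6*n^2 + n*(21*l - 10) + 4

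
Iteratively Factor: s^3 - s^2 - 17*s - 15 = (s + 1)*(s^2 - 2*s - 15) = (s - 5)*(s + 1)*(s + 3)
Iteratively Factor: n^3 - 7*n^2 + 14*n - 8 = (n - 1)*(n^2 - 6*n + 8) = (n - 2)*(n - 1)*(n - 4)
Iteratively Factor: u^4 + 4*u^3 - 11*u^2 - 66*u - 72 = (u + 3)*(u^3 + u^2 - 14*u - 24) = (u - 4)*(u + 3)*(u^2 + 5*u + 6) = (u - 4)*(u + 3)^2*(u + 2)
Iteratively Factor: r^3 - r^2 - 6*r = (r - 3)*(r^2 + 2*r) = r*(r - 3)*(r + 2)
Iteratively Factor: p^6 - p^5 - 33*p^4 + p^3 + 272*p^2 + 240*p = (p - 4)*(p^5 + 3*p^4 - 21*p^3 - 83*p^2 - 60*p) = (p - 4)*(p + 4)*(p^4 - p^3 - 17*p^2 - 15*p) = (p - 4)*(p + 3)*(p + 4)*(p^3 - 4*p^2 - 5*p) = (p - 5)*(p - 4)*(p + 3)*(p + 4)*(p^2 + p) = (p - 5)*(p - 4)*(p + 1)*(p + 3)*(p + 4)*(p)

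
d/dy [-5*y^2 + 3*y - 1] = 3 - 10*y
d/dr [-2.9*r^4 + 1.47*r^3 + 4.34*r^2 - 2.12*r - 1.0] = -11.6*r^3 + 4.41*r^2 + 8.68*r - 2.12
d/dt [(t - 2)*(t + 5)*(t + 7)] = 3*t^2 + 20*t + 11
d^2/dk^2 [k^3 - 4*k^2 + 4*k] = 6*k - 8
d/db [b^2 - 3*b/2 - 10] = 2*b - 3/2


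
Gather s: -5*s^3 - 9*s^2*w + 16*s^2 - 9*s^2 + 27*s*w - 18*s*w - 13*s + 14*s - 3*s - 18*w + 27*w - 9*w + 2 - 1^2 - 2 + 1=-5*s^3 + s^2*(7 - 9*w) + s*(9*w - 2)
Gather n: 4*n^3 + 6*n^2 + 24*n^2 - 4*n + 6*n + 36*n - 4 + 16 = 4*n^3 + 30*n^2 + 38*n + 12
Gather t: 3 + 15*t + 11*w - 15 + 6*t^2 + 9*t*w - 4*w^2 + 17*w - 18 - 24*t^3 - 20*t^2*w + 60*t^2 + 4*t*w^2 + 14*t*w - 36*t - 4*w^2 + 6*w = -24*t^3 + t^2*(66 - 20*w) + t*(4*w^2 + 23*w - 21) - 8*w^2 + 34*w - 30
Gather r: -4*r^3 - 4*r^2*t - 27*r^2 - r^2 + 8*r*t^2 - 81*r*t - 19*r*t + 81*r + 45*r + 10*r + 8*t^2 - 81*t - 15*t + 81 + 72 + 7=-4*r^3 + r^2*(-4*t - 28) + r*(8*t^2 - 100*t + 136) + 8*t^2 - 96*t + 160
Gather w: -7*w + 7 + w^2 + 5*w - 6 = w^2 - 2*w + 1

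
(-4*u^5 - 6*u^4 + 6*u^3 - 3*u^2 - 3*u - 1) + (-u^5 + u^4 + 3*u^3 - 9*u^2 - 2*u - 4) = -5*u^5 - 5*u^4 + 9*u^3 - 12*u^2 - 5*u - 5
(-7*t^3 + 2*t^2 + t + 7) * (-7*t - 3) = 49*t^4 + 7*t^3 - 13*t^2 - 52*t - 21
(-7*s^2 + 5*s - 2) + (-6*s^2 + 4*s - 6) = -13*s^2 + 9*s - 8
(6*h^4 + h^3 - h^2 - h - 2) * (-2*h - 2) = -12*h^5 - 14*h^4 + 4*h^2 + 6*h + 4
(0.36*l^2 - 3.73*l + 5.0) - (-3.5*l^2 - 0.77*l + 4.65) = 3.86*l^2 - 2.96*l + 0.35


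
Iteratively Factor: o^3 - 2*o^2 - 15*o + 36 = (o - 3)*(o^2 + o - 12) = (o - 3)^2*(o + 4)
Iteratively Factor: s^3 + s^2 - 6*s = (s - 2)*(s^2 + 3*s) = s*(s - 2)*(s + 3)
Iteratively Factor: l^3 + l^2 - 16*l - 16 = (l + 4)*(l^2 - 3*l - 4) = (l + 1)*(l + 4)*(l - 4)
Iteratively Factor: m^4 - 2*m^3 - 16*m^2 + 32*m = (m)*(m^3 - 2*m^2 - 16*m + 32) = m*(m + 4)*(m^2 - 6*m + 8) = m*(m - 2)*(m + 4)*(m - 4)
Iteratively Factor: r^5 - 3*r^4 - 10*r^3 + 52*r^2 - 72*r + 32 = (r - 2)*(r^4 - r^3 - 12*r^2 + 28*r - 16) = (r - 2)^2*(r^3 + r^2 - 10*r + 8) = (r - 2)^2*(r + 4)*(r^2 - 3*r + 2) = (r - 2)^3*(r + 4)*(r - 1)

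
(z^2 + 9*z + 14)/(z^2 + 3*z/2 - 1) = 2*(z + 7)/(2*z - 1)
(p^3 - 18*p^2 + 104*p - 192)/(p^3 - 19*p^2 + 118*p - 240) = (p - 4)/(p - 5)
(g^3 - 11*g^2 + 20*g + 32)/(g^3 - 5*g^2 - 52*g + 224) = (g + 1)/(g + 7)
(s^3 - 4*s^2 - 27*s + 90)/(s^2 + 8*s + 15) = (s^2 - 9*s + 18)/(s + 3)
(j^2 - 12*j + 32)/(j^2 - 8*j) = (j - 4)/j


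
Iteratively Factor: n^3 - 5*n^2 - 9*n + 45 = (n - 3)*(n^2 - 2*n - 15) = (n - 3)*(n + 3)*(n - 5)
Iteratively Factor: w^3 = (w)*(w^2) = w^2*(w)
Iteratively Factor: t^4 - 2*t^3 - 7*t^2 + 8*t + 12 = (t - 2)*(t^3 - 7*t - 6) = (t - 2)*(t + 2)*(t^2 - 2*t - 3) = (t - 3)*(t - 2)*(t + 2)*(t + 1)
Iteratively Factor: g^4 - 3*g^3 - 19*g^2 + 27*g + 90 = (g - 5)*(g^3 + 2*g^2 - 9*g - 18) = (g - 5)*(g - 3)*(g^2 + 5*g + 6) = (g - 5)*(g - 3)*(g + 2)*(g + 3)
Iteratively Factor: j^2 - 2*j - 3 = (j + 1)*(j - 3)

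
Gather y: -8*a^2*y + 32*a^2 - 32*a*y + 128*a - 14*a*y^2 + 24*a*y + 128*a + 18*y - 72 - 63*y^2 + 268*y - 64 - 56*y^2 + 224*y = 32*a^2 + 256*a + y^2*(-14*a - 119) + y*(-8*a^2 - 8*a + 510) - 136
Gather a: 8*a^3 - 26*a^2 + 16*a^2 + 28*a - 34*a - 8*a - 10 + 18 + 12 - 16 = 8*a^3 - 10*a^2 - 14*a + 4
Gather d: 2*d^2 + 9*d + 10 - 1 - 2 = 2*d^2 + 9*d + 7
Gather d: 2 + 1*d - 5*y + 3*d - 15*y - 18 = 4*d - 20*y - 16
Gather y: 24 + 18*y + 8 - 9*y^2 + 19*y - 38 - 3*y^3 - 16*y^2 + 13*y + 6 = -3*y^3 - 25*y^2 + 50*y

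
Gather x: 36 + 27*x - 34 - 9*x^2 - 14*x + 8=-9*x^2 + 13*x + 10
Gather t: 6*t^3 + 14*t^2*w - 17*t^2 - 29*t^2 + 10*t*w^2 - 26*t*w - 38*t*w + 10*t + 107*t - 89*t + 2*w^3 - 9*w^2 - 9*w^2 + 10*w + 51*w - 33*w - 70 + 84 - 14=6*t^3 + t^2*(14*w - 46) + t*(10*w^2 - 64*w + 28) + 2*w^3 - 18*w^2 + 28*w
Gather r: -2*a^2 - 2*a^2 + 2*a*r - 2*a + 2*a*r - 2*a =-4*a^2 + 4*a*r - 4*a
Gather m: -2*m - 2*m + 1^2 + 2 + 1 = 4 - 4*m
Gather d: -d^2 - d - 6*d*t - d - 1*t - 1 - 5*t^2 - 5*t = -d^2 + d*(-6*t - 2) - 5*t^2 - 6*t - 1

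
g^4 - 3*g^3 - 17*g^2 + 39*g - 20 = (g - 5)*(g - 1)^2*(g + 4)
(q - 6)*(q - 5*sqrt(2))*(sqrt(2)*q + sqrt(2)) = sqrt(2)*q^3 - 10*q^2 - 5*sqrt(2)*q^2 - 6*sqrt(2)*q + 50*q + 60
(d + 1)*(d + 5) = d^2 + 6*d + 5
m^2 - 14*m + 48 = (m - 8)*(m - 6)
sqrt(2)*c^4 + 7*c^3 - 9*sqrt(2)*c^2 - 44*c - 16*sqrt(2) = (c - 2*sqrt(2))*(c + sqrt(2))*(c + 4*sqrt(2))*(sqrt(2)*c + 1)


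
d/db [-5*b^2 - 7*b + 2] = -10*b - 7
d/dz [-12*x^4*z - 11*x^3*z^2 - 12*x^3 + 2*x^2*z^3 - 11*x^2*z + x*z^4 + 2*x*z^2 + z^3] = -12*x^4 - 22*x^3*z + 6*x^2*z^2 - 11*x^2 + 4*x*z^3 + 4*x*z + 3*z^2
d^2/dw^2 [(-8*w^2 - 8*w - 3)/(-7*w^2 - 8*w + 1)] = 2*(-56*w^3 + 609*w^2 + 672*w + 285)/(343*w^6 + 1176*w^5 + 1197*w^4 + 176*w^3 - 171*w^2 + 24*w - 1)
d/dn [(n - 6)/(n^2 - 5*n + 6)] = (n^2 - 5*n - (n - 6)*(2*n - 5) + 6)/(n^2 - 5*n + 6)^2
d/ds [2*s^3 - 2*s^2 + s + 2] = 6*s^2 - 4*s + 1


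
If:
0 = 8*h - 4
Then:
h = 1/2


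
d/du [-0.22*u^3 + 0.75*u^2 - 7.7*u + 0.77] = -0.66*u^2 + 1.5*u - 7.7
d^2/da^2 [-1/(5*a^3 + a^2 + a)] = 2*(a*(15*a + 1)*(5*a^2 + a + 1) - (15*a^2 + 2*a + 1)^2)/(a^3*(5*a^2 + a + 1)^3)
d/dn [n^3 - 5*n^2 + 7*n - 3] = 3*n^2 - 10*n + 7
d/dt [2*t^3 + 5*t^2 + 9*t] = 6*t^2 + 10*t + 9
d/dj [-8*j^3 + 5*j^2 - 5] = 2*j*(5 - 12*j)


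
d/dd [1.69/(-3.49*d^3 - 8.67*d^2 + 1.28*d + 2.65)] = (17.6943*d^2 + 29.3046*d - 2.1632)/(3.49*d^3 + 8.67*d^2 - 1.28*d - 2.65)^2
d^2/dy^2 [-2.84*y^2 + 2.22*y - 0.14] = -5.68000000000000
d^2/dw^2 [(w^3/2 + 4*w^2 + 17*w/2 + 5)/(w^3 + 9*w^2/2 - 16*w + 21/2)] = 4*(7*w^6 + 198*w^5 + 1221*w^4 + 2346*w^3 - 5163*w^2 - 9108*w + 11651)/(8*w^9 + 108*w^8 + 102*w^7 - 2475*w^6 + 636*w^5 + 24687*w^4 - 66410*w^3 + 76419*w^2 - 42336*w + 9261)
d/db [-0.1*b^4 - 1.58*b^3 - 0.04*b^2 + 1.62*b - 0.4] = -0.4*b^3 - 4.74*b^2 - 0.08*b + 1.62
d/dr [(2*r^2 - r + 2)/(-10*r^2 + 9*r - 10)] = 8*(r^2 - 1)/(100*r^4 - 180*r^3 + 281*r^2 - 180*r + 100)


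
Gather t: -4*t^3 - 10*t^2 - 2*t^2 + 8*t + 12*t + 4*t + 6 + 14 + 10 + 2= -4*t^3 - 12*t^2 + 24*t + 32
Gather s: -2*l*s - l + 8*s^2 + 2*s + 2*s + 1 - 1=-l + 8*s^2 + s*(4 - 2*l)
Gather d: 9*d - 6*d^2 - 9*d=-6*d^2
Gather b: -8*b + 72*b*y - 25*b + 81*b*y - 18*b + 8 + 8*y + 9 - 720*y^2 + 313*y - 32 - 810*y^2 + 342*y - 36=b*(153*y - 51) - 1530*y^2 + 663*y - 51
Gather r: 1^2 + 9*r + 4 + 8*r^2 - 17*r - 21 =8*r^2 - 8*r - 16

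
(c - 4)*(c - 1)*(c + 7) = c^3 + 2*c^2 - 31*c + 28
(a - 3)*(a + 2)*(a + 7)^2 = a^4 + 13*a^3 + 29*a^2 - 133*a - 294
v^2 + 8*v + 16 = (v + 4)^2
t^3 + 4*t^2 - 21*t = t*(t - 3)*(t + 7)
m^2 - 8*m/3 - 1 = (m - 3)*(m + 1/3)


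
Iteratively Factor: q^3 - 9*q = (q)*(q^2 - 9) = q*(q - 3)*(q + 3)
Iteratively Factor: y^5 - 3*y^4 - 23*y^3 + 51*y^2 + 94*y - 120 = (y + 4)*(y^4 - 7*y^3 + 5*y^2 + 31*y - 30) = (y + 2)*(y + 4)*(y^3 - 9*y^2 + 23*y - 15) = (y - 1)*(y + 2)*(y + 4)*(y^2 - 8*y + 15) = (y - 5)*(y - 1)*(y + 2)*(y + 4)*(y - 3)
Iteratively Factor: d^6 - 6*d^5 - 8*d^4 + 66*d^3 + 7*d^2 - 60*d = (d + 3)*(d^5 - 9*d^4 + 19*d^3 + 9*d^2 - 20*d) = (d - 5)*(d + 3)*(d^4 - 4*d^3 - d^2 + 4*d) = (d - 5)*(d + 1)*(d + 3)*(d^3 - 5*d^2 + 4*d) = (d - 5)*(d - 1)*(d + 1)*(d + 3)*(d^2 - 4*d) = d*(d - 5)*(d - 1)*(d + 1)*(d + 3)*(d - 4)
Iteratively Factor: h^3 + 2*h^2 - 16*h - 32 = (h + 4)*(h^2 - 2*h - 8) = (h - 4)*(h + 4)*(h + 2)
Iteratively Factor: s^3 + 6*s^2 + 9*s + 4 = (s + 1)*(s^2 + 5*s + 4) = (s + 1)^2*(s + 4)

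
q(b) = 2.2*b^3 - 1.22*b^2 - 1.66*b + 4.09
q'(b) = 6.6*b^2 - 2.44*b - 1.66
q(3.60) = 84.95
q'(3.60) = 75.09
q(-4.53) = -217.94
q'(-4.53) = 144.83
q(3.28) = 63.15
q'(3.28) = 61.34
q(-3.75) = -122.86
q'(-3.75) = 100.30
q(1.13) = 3.83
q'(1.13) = 4.01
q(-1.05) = 1.94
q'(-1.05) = 8.18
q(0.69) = 3.09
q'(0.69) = -0.20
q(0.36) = 3.44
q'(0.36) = -1.68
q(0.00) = 4.09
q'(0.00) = -1.66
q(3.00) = 47.53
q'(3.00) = 50.42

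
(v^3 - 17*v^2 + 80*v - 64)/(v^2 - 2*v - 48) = (v^2 - 9*v + 8)/(v + 6)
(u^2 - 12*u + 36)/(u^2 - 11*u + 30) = (u - 6)/(u - 5)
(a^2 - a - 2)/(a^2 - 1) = (a - 2)/(a - 1)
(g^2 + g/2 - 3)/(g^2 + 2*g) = (g - 3/2)/g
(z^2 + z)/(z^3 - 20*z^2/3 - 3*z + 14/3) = 3*z/(3*z^2 - 23*z + 14)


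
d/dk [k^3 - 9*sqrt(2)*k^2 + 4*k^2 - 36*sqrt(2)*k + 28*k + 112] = 3*k^2 - 18*sqrt(2)*k + 8*k - 36*sqrt(2) + 28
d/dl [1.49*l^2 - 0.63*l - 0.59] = 2.98*l - 0.63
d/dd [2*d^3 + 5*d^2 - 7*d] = 6*d^2 + 10*d - 7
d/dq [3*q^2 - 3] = 6*q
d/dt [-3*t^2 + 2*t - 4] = 2 - 6*t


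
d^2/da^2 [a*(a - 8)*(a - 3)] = 6*a - 22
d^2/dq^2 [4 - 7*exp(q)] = -7*exp(q)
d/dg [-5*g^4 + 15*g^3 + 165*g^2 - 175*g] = -20*g^3 + 45*g^2 + 330*g - 175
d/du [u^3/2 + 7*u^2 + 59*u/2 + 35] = 3*u^2/2 + 14*u + 59/2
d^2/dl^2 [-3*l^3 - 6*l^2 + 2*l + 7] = -18*l - 12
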